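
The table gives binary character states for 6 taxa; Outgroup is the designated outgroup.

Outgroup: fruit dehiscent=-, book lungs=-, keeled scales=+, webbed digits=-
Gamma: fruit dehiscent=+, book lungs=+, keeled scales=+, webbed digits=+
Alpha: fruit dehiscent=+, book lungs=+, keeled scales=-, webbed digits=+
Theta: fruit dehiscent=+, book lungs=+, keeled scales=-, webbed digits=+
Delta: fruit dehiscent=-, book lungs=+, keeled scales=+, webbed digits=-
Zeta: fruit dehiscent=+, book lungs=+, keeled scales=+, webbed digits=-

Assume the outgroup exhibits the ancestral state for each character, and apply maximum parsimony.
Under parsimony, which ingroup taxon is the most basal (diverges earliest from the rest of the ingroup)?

Character polarity is set by the outgroup: the derived state is whichever differs from the outgroup's state, so for keeled scales the derived state is '-', and for the remaining characters it is '+'.
fruit dehiscent (derived state '+') is shared by Alpha, Gamma, Theta, and Zeta — a synapomorphy uniting that clade.
book lungs (derived state '+') is shared by all ingroup taxa — unites the whole ingroup.
Only Alpha and Theta show the derived state '-' for keeled scales, supporting them as a clade.
webbed digits (derived state '+') is shared by Alpha, Gamma, and Theta — a synapomorphy uniting that clade.
Most parsimonious ingroup topology: (((Gamma,(Alpha,Theta)),Zeta),Delta).
Delta is sister to the clade containing all other ingroup taxa, so it is the earliest-diverging (most basal) ingroup lineage.

Delta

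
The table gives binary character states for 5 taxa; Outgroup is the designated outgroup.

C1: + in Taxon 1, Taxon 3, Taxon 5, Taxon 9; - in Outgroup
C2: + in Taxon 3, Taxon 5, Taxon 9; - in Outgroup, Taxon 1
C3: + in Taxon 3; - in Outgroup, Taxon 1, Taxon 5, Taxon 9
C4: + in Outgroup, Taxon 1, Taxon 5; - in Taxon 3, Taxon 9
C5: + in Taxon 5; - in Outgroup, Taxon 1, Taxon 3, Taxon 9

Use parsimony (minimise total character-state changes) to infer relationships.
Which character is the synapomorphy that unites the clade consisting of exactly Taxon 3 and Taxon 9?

Character polarity is set by the outgroup: the derived state is whichever differs from the outgroup's state, so for C4 the derived state is '-', and for the remaining characters it is '+'.
C1 (derived state '+') is shared by all ingroup taxa — unites the whole ingroup.
C2: derived state '+' in Taxon 3, Taxon 5, and Taxon 9 only — synapomorphy for {Taxon 3, Taxon 5, Taxon 9}.
C3 (derived state '+') is unique to Taxon 3 (autapomorphy; uninformative for grouping).
Only Taxon 3 and Taxon 9 show the derived state '-' for C4, supporting them as a clade.
C5 (derived state '+') is unique to Taxon 5 (autapomorphy; uninformative for grouping).
Most parsimonious ingroup topology: (Taxon 1,((Taxon 3,Taxon 9),Taxon 5)).
The clade {Taxon 3, Taxon 9} is supported by C4: its derived state '-' occurs in exactly those taxa and in no other taxon (including the outgroup).

C4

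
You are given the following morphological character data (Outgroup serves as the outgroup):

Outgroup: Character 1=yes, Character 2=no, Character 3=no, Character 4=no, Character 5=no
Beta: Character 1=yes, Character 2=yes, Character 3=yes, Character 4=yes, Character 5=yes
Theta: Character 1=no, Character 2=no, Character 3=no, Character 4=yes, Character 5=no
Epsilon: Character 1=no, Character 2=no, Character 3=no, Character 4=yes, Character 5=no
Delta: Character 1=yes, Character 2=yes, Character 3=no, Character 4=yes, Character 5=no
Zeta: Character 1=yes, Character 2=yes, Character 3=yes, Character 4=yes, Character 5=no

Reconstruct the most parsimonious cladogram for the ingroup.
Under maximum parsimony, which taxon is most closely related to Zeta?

Character polarity is set by the outgroup: the derived state is whichever differs from the outgroup's state, so for Character 1 the derived state is 'no', and for the remaining characters it is 'yes'.
Only Epsilon and Theta show the derived state 'no' for Character 1, supporting them as a clade.
Character 2: derived state 'yes' in Beta, Delta, and Zeta only — synapomorphy for {Beta, Delta, Zeta}.
Character 3: derived state 'yes' in Beta and Zeta only — synapomorphy for {Beta, Zeta}.
All ingroup taxa share the derived state 'yes' for Character 4; it defines the ingroup but does not resolve relationships within it.
Character 5: derived state 'yes' in Beta only — an autapomorphy, so it tells us nothing about relationships among taxa.
Most parsimonious ingroup topology: (((Beta,Zeta),Delta),(Theta,Epsilon)).
Zeta and Beta form a cherry on this tree, so they are sister taxa.

Beta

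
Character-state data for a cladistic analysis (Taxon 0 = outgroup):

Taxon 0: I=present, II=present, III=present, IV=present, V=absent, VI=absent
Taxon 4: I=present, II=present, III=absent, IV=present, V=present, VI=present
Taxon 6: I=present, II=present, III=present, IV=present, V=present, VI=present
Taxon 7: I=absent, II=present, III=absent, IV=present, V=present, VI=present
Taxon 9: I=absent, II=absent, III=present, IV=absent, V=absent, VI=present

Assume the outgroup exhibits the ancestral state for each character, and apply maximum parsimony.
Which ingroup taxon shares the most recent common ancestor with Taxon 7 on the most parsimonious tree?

Taxon 4

Character polarity is set by the outgroup: the derived state is whichever differs from the outgroup's state, so for I, II, III, IV the derived state is 'absent', and for the remaining characters it is 'present'.
I groups Taxon 7 and Taxon 9, which is incompatible with the clades supported by the remaining characters; treating it as convergent (homoplasy) costs fewer steps than any alternative tree.
II: derived state 'absent' in Taxon 9 only — an autapomorphy, so it tells us nothing about relationships among taxa.
III (derived state 'absent') is shared by Taxon 4 and Taxon 7 — a synapomorphy uniting that clade.
IV (derived state 'absent') is unique to Taxon 9 (autapomorphy; uninformative for grouping).
V (derived state 'present') is shared by Taxon 4, Taxon 6, and Taxon 7 — a synapomorphy uniting that clade.
All ingroup taxa share the derived state 'present' for VI; it defines the ingroup but does not resolve relationships within it.
Most parsimonious ingroup topology: (((Taxon 4,Taxon 7),Taxon 6),Taxon 9).
Taxon 7 and Taxon 4 form a cherry on this tree, so they are sister taxa.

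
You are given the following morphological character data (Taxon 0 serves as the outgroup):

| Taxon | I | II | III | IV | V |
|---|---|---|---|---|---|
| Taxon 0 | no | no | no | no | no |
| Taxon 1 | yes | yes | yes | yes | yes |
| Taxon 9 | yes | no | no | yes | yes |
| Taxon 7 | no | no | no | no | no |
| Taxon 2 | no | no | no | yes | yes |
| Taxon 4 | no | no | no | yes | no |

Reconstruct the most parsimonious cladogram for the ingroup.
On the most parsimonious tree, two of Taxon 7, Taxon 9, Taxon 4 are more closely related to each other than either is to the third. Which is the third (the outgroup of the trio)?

The outgroup has state 'no' for every character, so 'yes' is the derived state throughout.
I (derived state 'yes') is shared by Taxon 1 and Taxon 9 — a synapomorphy uniting that clade.
II (derived state 'yes') is unique to Taxon 1 (autapomorphy; uninformative for grouping).
III: derived state 'yes' in Taxon 1 only — an autapomorphy, so it tells us nothing about relationships among taxa.
Only Taxon 1, Taxon 2, Taxon 4, and Taxon 9 show the derived state 'yes' for IV, supporting them as a clade.
V (derived state 'yes') is shared by Taxon 1, Taxon 2, and Taxon 9 — a synapomorphy uniting that clade.
Most parsimonious ingroup topology: ((((Taxon 1,Taxon 9),Taxon 2),Taxon 4),Taxon 7).
Taxon 4 and Taxon 9 share a more recent common ancestor with each other than either does with Taxon 7, so Taxon 7 is the least closely related of the three.

Taxon 7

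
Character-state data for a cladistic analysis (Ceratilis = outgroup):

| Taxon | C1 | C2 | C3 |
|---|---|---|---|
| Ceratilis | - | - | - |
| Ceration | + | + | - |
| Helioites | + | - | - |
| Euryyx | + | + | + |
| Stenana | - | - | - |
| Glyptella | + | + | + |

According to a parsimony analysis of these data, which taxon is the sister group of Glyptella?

The outgroup has state '-' for every character, so '+' is the derived state throughout.
C1: derived state '+' in Ceration, Euryyx, Glyptella, and Helioites only — synapomorphy for {Ceration, Euryyx, Glyptella, Helioites}.
C2 (derived state '+') is shared by Ceration, Euryyx, and Glyptella — a synapomorphy uniting that clade.
C3 (derived state '+') is shared by Euryyx and Glyptella — a synapomorphy uniting that clade.
Most parsimonious ingroup topology: (((Ceration,(Euryyx,Glyptella)),Helioites),Stenana).
Glyptella and Euryyx form a cherry on this tree, so they are sister taxa.

Euryyx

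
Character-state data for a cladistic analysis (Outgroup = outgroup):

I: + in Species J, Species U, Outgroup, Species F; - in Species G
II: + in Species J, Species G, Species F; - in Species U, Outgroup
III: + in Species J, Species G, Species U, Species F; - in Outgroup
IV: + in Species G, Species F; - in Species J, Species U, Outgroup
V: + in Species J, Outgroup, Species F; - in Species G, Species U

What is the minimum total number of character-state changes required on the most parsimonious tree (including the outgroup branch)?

Character polarity is set by the outgroup: the derived state is whichever differs from the outgroup's state, so for I, V the derived state is '-', and for the remaining characters it is '+'.
I: derived state '-' in Species G only — an autapomorphy, so it tells us nothing about relationships among taxa.
II: derived state '+' in Species F, Species G, and Species J only — synapomorphy for {Species F, Species G, Species J}.
All ingroup taxa share the derived state '+' for III; it defines the ingroup but does not resolve relationships within it.
IV (derived state '+') is shared by Species F and Species G — a synapomorphy uniting that clade.
V (state '-') occurs in Species G and Species U but conflicts with the nesting implied by the other characters — most parsimoniously interpreted as homoplasy.
Most parsimonious ingroup topology: (((Species F,Species G),Species J),Species U).
Changes per character on this tree: I: 1; II: 1; III: 1; IV: 1; V: 2.
Total = 6.

6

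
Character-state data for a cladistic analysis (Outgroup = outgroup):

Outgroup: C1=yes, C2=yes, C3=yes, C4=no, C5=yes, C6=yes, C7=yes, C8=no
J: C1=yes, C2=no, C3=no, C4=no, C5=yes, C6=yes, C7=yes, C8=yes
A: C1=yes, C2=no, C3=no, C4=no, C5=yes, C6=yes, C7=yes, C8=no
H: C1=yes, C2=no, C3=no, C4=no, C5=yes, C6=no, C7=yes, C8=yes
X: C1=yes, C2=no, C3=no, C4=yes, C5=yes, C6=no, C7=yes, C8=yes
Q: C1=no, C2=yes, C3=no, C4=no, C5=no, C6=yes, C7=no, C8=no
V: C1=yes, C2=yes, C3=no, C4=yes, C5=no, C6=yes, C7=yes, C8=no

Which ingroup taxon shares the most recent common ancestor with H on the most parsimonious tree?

Character polarity is set by the outgroup: the derived state is whichever differs from the outgroup's state, so for C1, C2, C3, C5, C6, C7 the derived state is 'no', and for the remaining characters it is 'yes'.
C1 (derived state 'no') is unique to Q (autapomorphy; uninformative for grouping).
C2 (derived state 'no') is shared by A, H, J, and X — a synapomorphy uniting that clade.
C3 (derived state 'no') is shared by all ingroup taxa — unites the whole ingroup.
C4 groups V and X, which is incompatible with the clades supported by the remaining characters; treating it as convergent (homoplasy) costs fewer steps than any alternative tree.
C5 (derived state 'no') is shared by Q and V — a synapomorphy uniting that clade.
C6: derived state 'no' in H and X only — synapomorphy for {H, X}.
C7 (derived state 'no') is unique to Q (autapomorphy; uninformative for grouping).
C8 (derived state 'yes') is shared by H, J, and X — a synapomorphy uniting that clade.
Most parsimonious ingroup topology: (((J,(H,X)),A),(Q,V)).
H and X form a cherry on this tree, so they are sister taxa.

X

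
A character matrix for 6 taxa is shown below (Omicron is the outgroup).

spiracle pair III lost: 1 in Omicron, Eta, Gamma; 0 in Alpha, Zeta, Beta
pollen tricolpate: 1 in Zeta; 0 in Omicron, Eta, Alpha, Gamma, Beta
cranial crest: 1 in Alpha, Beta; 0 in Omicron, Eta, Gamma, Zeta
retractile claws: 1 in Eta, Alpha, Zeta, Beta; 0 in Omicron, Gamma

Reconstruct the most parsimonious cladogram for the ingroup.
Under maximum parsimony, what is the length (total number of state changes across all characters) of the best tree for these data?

Character polarity is set by the outgroup: the derived state is whichever differs from the outgroup's state, so for spiracle pair III lost the derived state is '0', and for the remaining characters it is '1'.
Only Alpha, Beta, and Zeta show the derived state '0' for spiracle pair III lost, supporting them as a clade.
pollen tricolpate: derived state '1' in Zeta only — an autapomorphy, so it tells us nothing about relationships among taxa.
Only Alpha and Beta show the derived state '1' for cranial crest, supporting them as a clade.
Only Alpha, Beta, Eta, and Zeta show the derived state '1' for retractile claws, supporting them as a clade.
Most parsimonious ingroup topology: ((Eta,((Alpha,Beta),Zeta)),Gamma).
Changes per character on this tree: spiracle pair III lost: 1; pollen tricolpate: 1; cranial crest: 1; retractile claws: 1.
Total = 4.

4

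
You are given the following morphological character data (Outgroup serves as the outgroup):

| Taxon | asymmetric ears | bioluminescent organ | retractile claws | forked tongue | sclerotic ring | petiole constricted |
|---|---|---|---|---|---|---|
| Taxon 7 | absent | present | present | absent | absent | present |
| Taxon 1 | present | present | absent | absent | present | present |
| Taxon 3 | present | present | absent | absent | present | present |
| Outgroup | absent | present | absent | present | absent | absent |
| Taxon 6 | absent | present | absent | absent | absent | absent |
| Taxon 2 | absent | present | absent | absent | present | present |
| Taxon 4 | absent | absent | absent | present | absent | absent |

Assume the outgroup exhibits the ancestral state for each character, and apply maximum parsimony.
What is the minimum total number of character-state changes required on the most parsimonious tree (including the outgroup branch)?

Character polarity is set by the outgroup: the derived state is whichever differs from the outgroup's state, so for bioluminescent organ, forked tongue the derived state is 'absent', and for the remaining characters it is 'present'.
asymmetric ears: derived state 'present' in Taxon 1 and Taxon 3 only — synapomorphy for {Taxon 1, Taxon 3}.
bioluminescent organ (derived state 'absent') is unique to Taxon 4 (autapomorphy; uninformative for grouping).
retractile claws (derived state 'present') is unique to Taxon 7 (autapomorphy; uninformative for grouping).
forked tongue (derived state 'absent') is shared by Taxon 1, Taxon 2, Taxon 3, Taxon 6, and Taxon 7 — a synapomorphy uniting that clade.
sclerotic ring: derived state 'present' in Taxon 1, Taxon 2, and Taxon 3 only — synapomorphy for {Taxon 1, Taxon 2, Taxon 3}.
petiole constricted (derived state 'present') is shared by Taxon 1, Taxon 2, Taxon 3, and Taxon 7 — a synapomorphy uniting that clade.
Most parsimonious ingroup topology: (((((Taxon 3,Taxon 1),Taxon 2),Taxon 7),Taxon 6),Taxon 4).
Changes per character on this tree: asymmetric ears: 1; bioluminescent organ: 1; retractile claws: 1; forked tongue: 1; sclerotic ring: 1; petiole constricted: 1.
Total = 6.

6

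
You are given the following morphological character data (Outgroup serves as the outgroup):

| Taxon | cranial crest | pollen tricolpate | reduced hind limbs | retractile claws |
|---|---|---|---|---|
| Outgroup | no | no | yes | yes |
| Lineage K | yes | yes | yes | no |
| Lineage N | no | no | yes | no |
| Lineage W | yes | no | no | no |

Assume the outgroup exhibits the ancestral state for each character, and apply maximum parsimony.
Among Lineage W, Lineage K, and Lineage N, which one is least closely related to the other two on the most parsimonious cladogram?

Lineage N

Character polarity is set by the outgroup: the derived state is whichever differs from the outgroup's state, so for reduced hind limbs, retractile claws the derived state is 'no', and for the remaining characters it is 'yes'.
Only Lineage K and Lineage W show the derived state 'yes' for cranial crest, supporting them as a clade.
pollen tricolpate: derived state 'yes' in Lineage K only — an autapomorphy, so it tells us nothing about relationships among taxa.
reduced hind limbs: derived state 'no' in Lineage W only — an autapomorphy, so it tells us nothing about relationships among taxa.
retractile claws (derived state 'no') is shared by all ingroup taxa — unites the whole ingroup.
Most parsimonious ingroup topology: ((Lineage K,Lineage W),Lineage N).
Lineage K and Lineage W share a more recent common ancestor with each other than either does with Lineage N, so Lineage N is the least closely related of the three.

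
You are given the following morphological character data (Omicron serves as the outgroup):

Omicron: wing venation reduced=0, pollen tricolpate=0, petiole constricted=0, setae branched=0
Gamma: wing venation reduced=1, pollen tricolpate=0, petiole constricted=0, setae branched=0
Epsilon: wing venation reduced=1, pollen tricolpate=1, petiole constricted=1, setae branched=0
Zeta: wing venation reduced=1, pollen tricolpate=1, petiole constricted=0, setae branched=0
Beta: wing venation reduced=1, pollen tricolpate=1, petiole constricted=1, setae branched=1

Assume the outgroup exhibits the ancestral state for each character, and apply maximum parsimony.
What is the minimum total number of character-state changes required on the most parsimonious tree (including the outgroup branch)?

4

The outgroup has state '0' for every character, so '1' is the derived state throughout.
All ingroup taxa share the derived state '1' for wing venation reduced; it defines the ingroup but does not resolve relationships within it.
pollen tricolpate (derived state '1') is shared by Beta, Epsilon, and Zeta — a synapomorphy uniting that clade.
petiole constricted: derived state '1' in Beta and Epsilon only — synapomorphy for {Beta, Epsilon}.
setae branched (derived state '1') is unique to Beta (autapomorphy; uninformative for grouping).
Most parsimonious ingroup topology: (Gamma,((Epsilon,Beta),Zeta)).
Changes per character on this tree: wing venation reduced: 1; pollen tricolpate: 1; petiole constricted: 1; setae branched: 1.
Total = 4.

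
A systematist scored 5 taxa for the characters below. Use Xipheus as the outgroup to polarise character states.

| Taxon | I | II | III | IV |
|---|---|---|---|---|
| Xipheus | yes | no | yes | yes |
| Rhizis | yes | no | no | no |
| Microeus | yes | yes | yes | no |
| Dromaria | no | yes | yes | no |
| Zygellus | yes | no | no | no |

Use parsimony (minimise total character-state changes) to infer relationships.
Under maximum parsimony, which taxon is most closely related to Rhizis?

Character polarity is set by the outgroup: the derived state is whichever differs from the outgroup's state, so for I, III, IV the derived state is 'no', and for the remaining characters it is 'yes'.
I (derived state 'no') is unique to Dromaria (autapomorphy; uninformative for grouping).
II: derived state 'yes' in Dromaria and Microeus only — synapomorphy for {Dromaria, Microeus}.
III (derived state 'no') is shared by Rhizis and Zygellus — a synapomorphy uniting that clade.
All ingroup taxa share the derived state 'no' for IV; it defines the ingroup but does not resolve relationships within it.
Most parsimonious ingroup topology: ((Rhizis,Zygellus),(Microeus,Dromaria)).
Rhizis and Zygellus form a cherry on this tree, so they are sister taxa.

Zygellus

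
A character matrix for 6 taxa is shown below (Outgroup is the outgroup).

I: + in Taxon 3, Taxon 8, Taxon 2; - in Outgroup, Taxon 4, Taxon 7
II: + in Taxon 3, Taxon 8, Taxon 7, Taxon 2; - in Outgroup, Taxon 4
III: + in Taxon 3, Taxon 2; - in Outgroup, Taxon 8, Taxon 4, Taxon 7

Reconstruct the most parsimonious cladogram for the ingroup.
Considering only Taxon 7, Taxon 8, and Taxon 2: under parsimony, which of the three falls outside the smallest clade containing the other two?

The outgroup has state '-' for every character, so '+' is the derived state throughout.
Only Taxon 2, Taxon 3, and Taxon 8 show the derived state '+' for I, supporting them as a clade.
II: derived state '+' in Taxon 2, Taxon 3, Taxon 7, and Taxon 8 only — synapomorphy for {Taxon 2, Taxon 3, Taxon 7, Taxon 8}.
Only Taxon 2 and Taxon 3 show the derived state '+' for III, supporting them as a clade.
Most parsimonious ingroup topology: ((((Taxon 3,Taxon 2),Taxon 8),Taxon 7),Taxon 4).
Taxon 8 and Taxon 2 share a more recent common ancestor with each other than either does with Taxon 7, so Taxon 7 is the least closely related of the three.

Taxon 7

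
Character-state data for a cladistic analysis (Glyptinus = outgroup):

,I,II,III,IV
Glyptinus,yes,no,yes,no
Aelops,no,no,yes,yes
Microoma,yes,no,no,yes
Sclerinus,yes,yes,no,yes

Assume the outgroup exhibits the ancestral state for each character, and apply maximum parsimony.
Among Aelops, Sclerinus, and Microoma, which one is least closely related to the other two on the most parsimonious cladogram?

Character polarity is set by the outgroup: the derived state is whichever differs from the outgroup's state, so for I, III the derived state is 'no', and for the remaining characters it is 'yes'.
I (derived state 'no') is unique to Aelops (autapomorphy; uninformative for grouping).
II (derived state 'yes') is unique to Sclerinus (autapomorphy; uninformative for grouping).
Only Microoma and Sclerinus show the derived state 'no' for III, supporting them as a clade.
IV (derived state 'yes') is shared by all ingroup taxa — unites the whole ingroup.
Most parsimonious ingroup topology: (Aelops,(Microoma,Sclerinus)).
Microoma and Sclerinus share a more recent common ancestor with each other than either does with Aelops, so Aelops is the least closely related of the three.

Aelops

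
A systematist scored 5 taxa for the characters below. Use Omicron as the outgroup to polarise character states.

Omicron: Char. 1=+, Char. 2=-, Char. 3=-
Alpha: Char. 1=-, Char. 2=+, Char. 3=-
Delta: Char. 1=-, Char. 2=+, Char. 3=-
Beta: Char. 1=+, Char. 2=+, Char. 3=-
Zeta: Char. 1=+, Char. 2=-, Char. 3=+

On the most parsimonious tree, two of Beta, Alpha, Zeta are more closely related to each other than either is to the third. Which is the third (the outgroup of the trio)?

Zeta

Character polarity is set by the outgroup: the derived state is whichever differs from the outgroup's state, so for Char. 1 the derived state is '-', and for the remaining characters it is '+'.
Char. 1: derived state '-' in Alpha and Delta only — synapomorphy for {Alpha, Delta}.
Char. 2 (derived state '+') is shared by Alpha, Beta, and Delta — a synapomorphy uniting that clade.
Char. 3 (derived state '+') is unique to Zeta (autapomorphy; uninformative for grouping).
Most parsimonious ingroup topology: (((Alpha,Delta),Beta),Zeta).
Alpha and Beta share a more recent common ancestor with each other than either does with Zeta, so Zeta is the least closely related of the three.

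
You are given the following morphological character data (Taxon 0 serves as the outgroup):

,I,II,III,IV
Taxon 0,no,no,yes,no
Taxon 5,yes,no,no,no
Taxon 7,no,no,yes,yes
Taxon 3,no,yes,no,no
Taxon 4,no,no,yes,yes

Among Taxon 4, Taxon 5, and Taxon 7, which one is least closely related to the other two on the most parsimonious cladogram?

Taxon 5

Character polarity is set by the outgroup: the derived state is whichever differs from the outgroup's state, so for III the derived state is 'no', and for the remaining characters it is 'yes'.
I (derived state 'yes') is unique to Taxon 5 (autapomorphy; uninformative for grouping).
II (derived state 'yes') is unique to Taxon 3 (autapomorphy; uninformative for grouping).
III (derived state 'no') is shared by Taxon 3 and Taxon 5 — a synapomorphy uniting that clade.
Only Taxon 4 and Taxon 7 show the derived state 'yes' for IV, supporting them as a clade.
Most parsimonious ingroup topology: ((Taxon 7,Taxon 4),(Taxon 3,Taxon 5)).
Taxon 4 and Taxon 7 share a more recent common ancestor with each other than either does with Taxon 5, so Taxon 5 is the least closely related of the three.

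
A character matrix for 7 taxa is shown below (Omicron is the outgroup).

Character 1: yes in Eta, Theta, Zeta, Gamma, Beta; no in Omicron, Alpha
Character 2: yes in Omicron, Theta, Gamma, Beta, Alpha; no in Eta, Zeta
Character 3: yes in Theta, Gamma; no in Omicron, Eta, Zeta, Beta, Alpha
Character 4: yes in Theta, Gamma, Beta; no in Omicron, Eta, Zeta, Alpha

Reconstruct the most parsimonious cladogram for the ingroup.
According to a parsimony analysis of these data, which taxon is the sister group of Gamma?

Character polarity is set by the outgroup: the derived state is whichever differs from the outgroup's state, so for Character 2 the derived state is 'no', and for the remaining characters it is 'yes'.
Character 1: derived state 'yes' in Beta, Eta, Gamma, Theta, and Zeta only — synapomorphy for {Beta, Eta, Gamma, Theta, Zeta}.
Only Eta and Zeta show the derived state 'no' for Character 2, supporting them as a clade.
Only Gamma and Theta show the derived state 'yes' for Character 3, supporting them as a clade.
Only Beta, Gamma, and Theta show the derived state 'yes' for Character 4, supporting them as a clade.
Most parsimonious ingroup topology: (((Eta,Zeta),((Theta,Gamma),Beta)),Alpha).
Gamma and Theta form a cherry on this tree, so they are sister taxa.

Theta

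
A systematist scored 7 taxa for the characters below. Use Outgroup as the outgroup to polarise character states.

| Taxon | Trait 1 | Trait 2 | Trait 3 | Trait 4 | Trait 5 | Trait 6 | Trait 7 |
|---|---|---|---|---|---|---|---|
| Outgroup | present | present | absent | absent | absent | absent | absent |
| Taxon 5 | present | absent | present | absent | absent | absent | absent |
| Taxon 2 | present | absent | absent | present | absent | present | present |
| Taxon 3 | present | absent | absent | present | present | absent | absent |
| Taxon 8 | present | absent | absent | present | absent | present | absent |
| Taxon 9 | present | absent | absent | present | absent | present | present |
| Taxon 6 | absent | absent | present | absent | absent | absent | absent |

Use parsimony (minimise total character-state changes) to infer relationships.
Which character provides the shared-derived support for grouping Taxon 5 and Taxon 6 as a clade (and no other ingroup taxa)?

Character polarity is set by the outgroup: the derived state is whichever differs from the outgroup's state, so for Trait 1, Trait 2 the derived state is 'absent', and for the remaining characters it is 'present'.
Trait 1 (derived state 'absent') is unique to Taxon 6 (autapomorphy; uninformative for grouping).
Trait 2 (derived state 'absent') is shared by all ingroup taxa — unites the whole ingroup.
Only Taxon 5 and Taxon 6 show the derived state 'present' for Trait 3, supporting them as a clade.
Trait 4 (derived state 'present') is shared by Taxon 2, Taxon 3, Taxon 8, and Taxon 9 — a synapomorphy uniting that clade.
Trait 5: derived state 'present' in Taxon 3 only — an autapomorphy, so it tells us nothing about relationships among taxa.
Trait 6: derived state 'present' in Taxon 2, Taxon 8, and Taxon 9 only — synapomorphy for {Taxon 2, Taxon 8, Taxon 9}.
Only Taxon 2 and Taxon 9 show the derived state 'present' for Trait 7, supporting them as a clade.
Most parsimonious ingroup topology: ((Taxon 5,Taxon 6),(((Taxon 2,Taxon 9),Taxon 8),Taxon 3)).
The clade {Taxon 5, Taxon 6} is supported by Trait 3: its derived state 'present' occurs in exactly those taxa and in no other taxon (including the outgroup).

Trait 3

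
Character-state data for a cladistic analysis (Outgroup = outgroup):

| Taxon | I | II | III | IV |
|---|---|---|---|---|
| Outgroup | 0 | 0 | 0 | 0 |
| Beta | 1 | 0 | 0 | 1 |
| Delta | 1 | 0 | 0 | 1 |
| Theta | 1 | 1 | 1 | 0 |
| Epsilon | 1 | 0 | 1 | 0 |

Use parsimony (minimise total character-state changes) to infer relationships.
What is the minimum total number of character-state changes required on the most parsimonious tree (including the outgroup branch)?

4

The outgroup has state '0' for every character, so '1' is the derived state throughout.
I (derived state '1') is shared by all ingroup taxa — unites the whole ingroup.
II (derived state '1') is unique to Theta (autapomorphy; uninformative for grouping).
III: derived state '1' in Epsilon and Theta only — synapomorphy for {Epsilon, Theta}.
Only Beta and Delta show the derived state '1' for IV, supporting them as a clade.
Most parsimonious ingroup topology: ((Beta,Delta),(Theta,Epsilon)).
Changes per character on this tree: I: 1; II: 1; III: 1; IV: 1.
Total = 4.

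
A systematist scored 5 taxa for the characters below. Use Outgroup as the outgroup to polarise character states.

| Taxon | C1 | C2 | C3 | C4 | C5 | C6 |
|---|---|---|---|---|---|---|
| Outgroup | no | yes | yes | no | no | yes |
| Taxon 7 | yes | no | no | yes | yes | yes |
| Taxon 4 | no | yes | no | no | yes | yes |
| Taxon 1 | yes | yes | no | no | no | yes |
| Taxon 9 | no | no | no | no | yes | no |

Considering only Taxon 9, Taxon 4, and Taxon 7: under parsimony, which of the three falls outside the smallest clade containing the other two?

Taxon 4

Character polarity is set by the outgroup: the derived state is whichever differs from the outgroup's state, so for C2, C3, C6 the derived state is 'no', and for the remaining characters it is 'yes'.
C1 (state 'yes') occurs in Taxon 1 and Taxon 7 but conflicts with the nesting implied by the other characters — most parsimoniously interpreted as homoplasy.
C2 (derived state 'no') is shared by Taxon 7 and Taxon 9 — a synapomorphy uniting that clade.
C3 (derived state 'no') is shared by all ingroup taxa — unites the whole ingroup.
C4 (derived state 'yes') is unique to Taxon 7 (autapomorphy; uninformative for grouping).
C5: derived state 'yes' in Taxon 4, Taxon 7, and Taxon 9 only — synapomorphy for {Taxon 4, Taxon 7, Taxon 9}.
C6: derived state 'no' in Taxon 9 only — an autapomorphy, so it tells us nothing about relationships among taxa.
Most parsimonious ingroup topology: (((Taxon 7,Taxon 9),Taxon 4),Taxon 1).
Taxon 9 and Taxon 7 share a more recent common ancestor with each other than either does with Taxon 4, so Taxon 4 is the least closely related of the three.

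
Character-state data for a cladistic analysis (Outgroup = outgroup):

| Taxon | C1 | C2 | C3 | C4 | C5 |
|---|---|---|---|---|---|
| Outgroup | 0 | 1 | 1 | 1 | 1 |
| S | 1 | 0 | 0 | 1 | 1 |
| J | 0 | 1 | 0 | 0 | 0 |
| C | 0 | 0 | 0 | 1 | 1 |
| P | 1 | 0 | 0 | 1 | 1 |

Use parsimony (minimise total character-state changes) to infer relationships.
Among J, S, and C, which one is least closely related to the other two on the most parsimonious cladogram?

J

Character polarity is set by the outgroup: the derived state is whichever differs from the outgroup's state, so for C2, C3, C4, C5 the derived state is '0', and for the remaining characters it is '1'.
Only P and S show the derived state '1' for C1, supporting them as a clade.
Only C, P, and S show the derived state '0' for C2, supporting them as a clade.
C3 (derived state '0') is shared by all ingroup taxa — unites the whole ingroup.
C4 (derived state '0') is unique to J (autapomorphy; uninformative for grouping).
C5: derived state '0' in J only — an autapomorphy, so it tells us nothing about relationships among taxa.
Most parsimonious ingroup topology: (((S,P),C),J).
S and C share a more recent common ancestor with each other than either does with J, so J is the least closely related of the three.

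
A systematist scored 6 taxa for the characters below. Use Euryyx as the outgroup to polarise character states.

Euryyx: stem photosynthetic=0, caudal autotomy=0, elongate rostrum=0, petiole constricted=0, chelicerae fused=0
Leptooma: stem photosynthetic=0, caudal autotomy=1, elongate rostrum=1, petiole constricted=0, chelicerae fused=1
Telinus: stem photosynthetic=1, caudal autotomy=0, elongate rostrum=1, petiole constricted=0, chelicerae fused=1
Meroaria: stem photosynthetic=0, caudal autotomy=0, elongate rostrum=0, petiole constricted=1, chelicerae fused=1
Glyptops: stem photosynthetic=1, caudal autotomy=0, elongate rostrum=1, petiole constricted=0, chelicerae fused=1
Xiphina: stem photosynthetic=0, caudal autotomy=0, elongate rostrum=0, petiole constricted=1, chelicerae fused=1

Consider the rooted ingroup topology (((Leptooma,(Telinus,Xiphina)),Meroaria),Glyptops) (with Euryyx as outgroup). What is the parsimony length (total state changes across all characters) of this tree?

Map each character onto (((Leptooma,(Telinus,Xiphina)),Meroaria),Glyptops) (rooted by Euryyx) and count the minimum state changes it requires (Fitch parsimony):
stem photosynthetic: 2; caudal autotomy: 1; elongate rostrum: 3; petiole constricted: 2; chelicerae fused: 1.
Total tree length = 9.

9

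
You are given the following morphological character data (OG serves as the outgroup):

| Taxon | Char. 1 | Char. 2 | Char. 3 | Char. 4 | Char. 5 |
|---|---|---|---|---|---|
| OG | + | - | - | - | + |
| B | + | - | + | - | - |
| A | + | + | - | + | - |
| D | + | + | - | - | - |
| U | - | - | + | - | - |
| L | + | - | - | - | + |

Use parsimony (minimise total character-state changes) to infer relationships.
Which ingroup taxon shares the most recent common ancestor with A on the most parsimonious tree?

Character polarity is set by the outgroup: the derived state is whichever differs from the outgroup's state, so for Char. 1, Char. 5 the derived state is '-', and for the remaining characters it is '+'.
Char. 1 (derived state '-') is unique to U (autapomorphy; uninformative for grouping).
Only A and D show the derived state '+' for Char. 2, supporting them as a clade.
Only B and U show the derived state '+' for Char. 3, supporting them as a clade.
Char. 4 (derived state '+') is unique to A (autapomorphy; uninformative for grouping).
Char. 5 (derived state '-') is shared by A, B, D, and U — a synapomorphy uniting that clade.
Most parsimonious ingroup topology: (((B,U),(A,D)),L).
A and D form a cherry on this tree, so they are sister taxa.

D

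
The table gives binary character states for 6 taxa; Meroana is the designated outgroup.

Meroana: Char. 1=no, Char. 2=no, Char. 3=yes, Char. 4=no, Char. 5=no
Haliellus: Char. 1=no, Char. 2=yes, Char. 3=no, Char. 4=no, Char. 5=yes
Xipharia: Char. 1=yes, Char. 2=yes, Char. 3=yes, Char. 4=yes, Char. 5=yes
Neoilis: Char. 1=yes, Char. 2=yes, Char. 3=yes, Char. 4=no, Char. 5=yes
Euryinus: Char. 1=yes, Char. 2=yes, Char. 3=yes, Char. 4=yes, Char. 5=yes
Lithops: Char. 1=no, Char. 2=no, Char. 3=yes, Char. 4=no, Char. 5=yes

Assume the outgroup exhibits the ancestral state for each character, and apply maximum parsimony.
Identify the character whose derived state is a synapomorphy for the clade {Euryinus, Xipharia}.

Char. 4

Character polarity is set by the outgroup: the derived state is whichever differs from the outgroup's state, so for Char. 3 the derived state is 'no', and for the remaining characters it is 'yes'.
Char. 1: derived state 'yes' in Euryinus, Neoilis, and Xipharia only — synapomorphy for {Euryinus, Neoilis, Xipharia}.
Char. 2 (derived state 'yes') is shared by Euryinus, Haliellus, Neoilis, and Xipharia — a synapomorphy uniting that clade.
Char. 3 (derived state 'no') is unique to Haliellus (autapomorphy; uninformative for grouping).
Only Euryinus and Xipharia show the derived state 'yes' for Char. 4, supporting them as a clade.
All ingroup taxa share the derived state 'yes' for Char. 5; it defines the ingroup but does not resolve relationships within it.
Most parsimonious ingroup topology: ((Haliellus,((Xipharia,Euryinus),Neoilis)),Lithops).
The clade {Euryinus, Xipharia} is supported by Char. 4: its derived state 'yes' occurs in exactly those taxa and in no other taxon (including the outgroup).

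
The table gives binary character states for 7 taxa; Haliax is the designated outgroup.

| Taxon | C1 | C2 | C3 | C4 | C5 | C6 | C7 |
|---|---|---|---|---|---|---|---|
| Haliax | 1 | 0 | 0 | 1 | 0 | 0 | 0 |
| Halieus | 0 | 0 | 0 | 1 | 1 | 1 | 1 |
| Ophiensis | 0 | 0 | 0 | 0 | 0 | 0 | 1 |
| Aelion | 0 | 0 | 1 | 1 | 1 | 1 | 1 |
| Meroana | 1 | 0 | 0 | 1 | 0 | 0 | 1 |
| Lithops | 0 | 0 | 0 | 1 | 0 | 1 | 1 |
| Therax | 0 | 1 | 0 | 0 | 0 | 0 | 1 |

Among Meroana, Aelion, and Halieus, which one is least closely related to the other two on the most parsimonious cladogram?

Meroana

Character polarity is set by the outgroup: the derived state is whichever differs from the outgroup's state, so for C1, C4 the derived state is '0', and for the remaining characters it is '1'.
Only Aelion, Halieus, Lithops, Ophiensis, and Therax show the derived state '0' for C1, supporting them as a clade.
C2 (derived state '1') is unique to Therax (autapomorphy; uninformative for grouping).
C3: derived state '1' in Aelion only — an autapomorphy, so it tells us nothing about relationships among taxa.
C4: derived state '0' in Ophiensis and Therax only — synapomorphy for {Ophiensis, Therax}.
C5 (derived state '1') is shared by Aelion and Halieus — a synapomorphy uniting that clade.
C6 (derived state '1') is shared by Aelion, Halieus, and Lithops — a synapomorphy uniting that clade.
C7 (derived state '1') is shared by all ingroup taxa — unites the whole ingroup.
Most parsimonious ingroup topology: ((((Halieus,Aelion),Lithops),(Ophiensis,Therax)),Meroana).
Halieus and Aelion share a more recent common ancestor with each other than either does with Meroana, so Meroana is the least closely related of the three.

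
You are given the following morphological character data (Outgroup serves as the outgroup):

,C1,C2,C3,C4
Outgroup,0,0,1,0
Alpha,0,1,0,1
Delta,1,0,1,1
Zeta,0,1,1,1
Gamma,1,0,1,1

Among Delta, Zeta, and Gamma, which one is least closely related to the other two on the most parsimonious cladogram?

Zeta

Character polarity is set by the outgroup: the derived state is whichever differs from the outgroup's state, so for C3 the derived state is '0', and for the remaining characters it is '1'.
C1 (derived state '1') is shared by Delta and Gamma — a synapomorphy uniting that clade.
C2: derived state '1' in Alpha and Zeta only — synapomorphy for {Alpha, Zeta}.
C3 (derived state '0') is unique to Alpha (autapomorphy; uninformative for grouping).
C4 (derived state '1') is shared by all ingroup taxa — unites the whole ingroup.
Most parsimonious ingroup topology: ((Alpha,Zeta),(Delta,Gamma)).
Gamma and Delta share a more recent common ancestor with each other than either does with Zeta, so Zeta is the least closely related of the three.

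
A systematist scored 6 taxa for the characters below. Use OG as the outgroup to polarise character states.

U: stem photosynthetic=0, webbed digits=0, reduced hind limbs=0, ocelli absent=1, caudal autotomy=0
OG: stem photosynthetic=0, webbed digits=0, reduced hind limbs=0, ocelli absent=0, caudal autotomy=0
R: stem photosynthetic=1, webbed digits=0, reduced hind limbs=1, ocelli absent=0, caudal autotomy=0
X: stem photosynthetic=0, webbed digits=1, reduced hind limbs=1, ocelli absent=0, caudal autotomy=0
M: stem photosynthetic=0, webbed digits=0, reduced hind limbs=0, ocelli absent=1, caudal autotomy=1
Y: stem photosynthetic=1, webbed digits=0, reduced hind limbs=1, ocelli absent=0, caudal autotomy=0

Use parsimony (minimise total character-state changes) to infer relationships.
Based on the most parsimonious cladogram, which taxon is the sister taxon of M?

U

The outgroup has state '0' for every character, so '1' is the derived state throughout.
stem photosynthetic (derived state '1') is shared by R and Y — a synapomorphy uniting that clade.
webbed digits (derived state '1') is unique to X (autapomorphy; uninformative for grouping).
reduced hind limbs: derived state '1' in R, X, and Y only — synapomorphy for {R, X, Y}.
Only M and U show the derived state '1' for ocelli absent, supporting them as a clade.
caudal autotomy (derived state '1') is unique to M (autapomorphy; uninformative for grouping).
Most parsimonious ingroup topology: ((M,U),(X,(R,Y))).
M and U form a cherry on this tree, so they are sister taxa.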